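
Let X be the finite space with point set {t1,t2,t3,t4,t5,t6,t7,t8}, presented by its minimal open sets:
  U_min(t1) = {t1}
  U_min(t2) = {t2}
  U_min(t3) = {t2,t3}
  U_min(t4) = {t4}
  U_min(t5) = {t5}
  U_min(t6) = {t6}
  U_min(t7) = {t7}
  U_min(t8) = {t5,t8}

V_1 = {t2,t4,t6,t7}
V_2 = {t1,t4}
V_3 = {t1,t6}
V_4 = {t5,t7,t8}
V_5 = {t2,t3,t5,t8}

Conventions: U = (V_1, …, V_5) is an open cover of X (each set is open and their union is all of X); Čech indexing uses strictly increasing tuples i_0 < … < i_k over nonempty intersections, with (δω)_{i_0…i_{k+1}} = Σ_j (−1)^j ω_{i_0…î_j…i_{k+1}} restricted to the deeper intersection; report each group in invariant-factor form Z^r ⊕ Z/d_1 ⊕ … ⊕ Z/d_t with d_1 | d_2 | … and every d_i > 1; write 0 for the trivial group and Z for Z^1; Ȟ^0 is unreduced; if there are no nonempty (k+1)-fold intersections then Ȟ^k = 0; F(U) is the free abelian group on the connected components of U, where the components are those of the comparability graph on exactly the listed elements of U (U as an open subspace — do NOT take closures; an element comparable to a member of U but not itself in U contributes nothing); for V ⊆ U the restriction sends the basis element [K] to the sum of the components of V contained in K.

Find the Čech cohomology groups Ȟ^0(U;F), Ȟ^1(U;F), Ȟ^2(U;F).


Ȟ^0(U;F) ≅ Z^6,  Ȟ^1(U;F) ≅ 0,  Ȟ^2(U;F) ≅ 0

nerve simplices:
  V12={t4} V13={t6} V14={t7} V15={t2} V23={t1} V45={t5,t8}
components per intersection:
  V1: {t2} {t4} {t6} {t7}
  V2: {t1} {t4}
  V3: {t1} {t6}
  V4: {t5,t8} {t7}
  V5: {t2,t3} {t5,t8}
  V12: {t4}
  V13: {t6}
  V14: {t7}
  V15: {t2}
  V23: {t1}
  V45: {t5,t8}
C dims 12,6; δ0: rk 6, SNF 1^6
degree 0: 12−6−0 = 6 → Ȟ^0 ≅ Z^6
degree 1: 6−0−6 = 0 → Ȟ^1 ≅ 0
degree 2: 0−0−0 = 0 → Ȟ^2 ≅ 0


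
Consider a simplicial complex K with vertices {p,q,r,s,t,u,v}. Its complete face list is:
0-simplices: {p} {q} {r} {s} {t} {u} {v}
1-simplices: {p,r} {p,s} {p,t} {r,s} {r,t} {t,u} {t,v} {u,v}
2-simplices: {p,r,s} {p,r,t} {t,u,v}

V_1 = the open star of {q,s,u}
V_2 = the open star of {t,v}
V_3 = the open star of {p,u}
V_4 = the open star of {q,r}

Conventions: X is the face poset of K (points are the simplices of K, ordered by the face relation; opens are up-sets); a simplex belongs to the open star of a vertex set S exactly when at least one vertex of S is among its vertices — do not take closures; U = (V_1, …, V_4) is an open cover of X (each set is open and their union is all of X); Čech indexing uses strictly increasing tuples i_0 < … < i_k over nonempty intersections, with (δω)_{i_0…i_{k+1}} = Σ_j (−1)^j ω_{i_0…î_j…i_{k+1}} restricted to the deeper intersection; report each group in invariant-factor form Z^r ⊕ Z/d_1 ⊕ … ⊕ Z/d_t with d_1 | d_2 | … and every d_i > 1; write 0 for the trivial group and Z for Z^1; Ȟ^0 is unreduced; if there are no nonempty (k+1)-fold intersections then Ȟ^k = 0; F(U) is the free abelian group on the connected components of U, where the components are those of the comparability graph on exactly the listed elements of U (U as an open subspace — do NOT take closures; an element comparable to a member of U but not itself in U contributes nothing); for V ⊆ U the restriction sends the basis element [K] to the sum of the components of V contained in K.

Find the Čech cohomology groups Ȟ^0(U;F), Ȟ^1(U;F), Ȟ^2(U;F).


Ȟ^0 = Z^2, Ȟ^1 = 0 and Ȟ^2 = 0

nonempty overlaps:
  V1={{q},{s},{u},{p,s},{r,s},{t,u},{u,v},{p,r,s},{t,u,v}} V2={{t},{v},{p,t},{r,t},{t,u},{t,v},{u,v},{p,r,t},{t,u,v}} V3={{p},{u},{p,r},{p,s},{p,t},{t,u},{u,v},{p,r,s},{p,r,t},{t,u,v}} V4={{q},{r},{p,r},{r,s},{r,t},{p,r,s},{p,r,t}}
  V12={{t,u},{u,v},{t,u,v}} V13={{u},{p,s},{t,u},{u,v},{p,r,s},{t,u,v}} V14={{q},{r,s},{p,r,s}} V23={{p,t},{t,u},{u,v},{p,r,t},{t,u,v}} V24={{r,t},{p,r,t}} V34={{p,r},{p,r,s},{p,r,t}}
  V123={{t,u},{u,v},{t,u,v}} V134={{p,r,s}} V234={{p,r,t}}
components per intersection:
  V1: {{q}} {{s},{p,s},{r,s},{p,r,s}} {{u},{t,u},{u,v},{t,u,v}}
  V2: {{t},{v},{p,t},{r,t},{t,u},{t,v},{u,v},{p,r,t},{t,u,v}}
  V3: {{p},{p,r},{p,s},{p,t},{p,r,s},{p,r,t}} {{u},{t,u},{u,v},{t,u,v}}
  V4: {{q}} {{r},{p,r},{r,s},{r,t},{p,r,s},{p,r,t}}
  V12: {{t,u},{u,v},{t,u,v}}
  V13: {{u},{t,u},{u,v},{t,u,v}} {{p,s},{p,r,s}}
  V14: {{q}} {{r,s},{p,r,s}}
  V23: {{p,t},{p,r,t}} {{t,u},{u,v},{t,u,v}}
  V24: {{r,t},{p,r,t}}
  V34: {{p,r},{p,r,s},{p,r,t}}
  V123: {{t,u},{u,v},{t,u,v}}
  V134: {{p,r,s}}
  V234: {{p,r,t}}
C dims 8,9,3; δ0: rk 6, SNF 1^6; δ1: rk 3, SNF 1^3
degree 0: 8−6−0 = 2 → Ȟ^0 ≅ Z^2
degree 1: 9−3−6 = 0 → Ȟ^1 ≅ 0
degree 2: 3−0−3 = 0 → Ȟ^2 ≅ 0


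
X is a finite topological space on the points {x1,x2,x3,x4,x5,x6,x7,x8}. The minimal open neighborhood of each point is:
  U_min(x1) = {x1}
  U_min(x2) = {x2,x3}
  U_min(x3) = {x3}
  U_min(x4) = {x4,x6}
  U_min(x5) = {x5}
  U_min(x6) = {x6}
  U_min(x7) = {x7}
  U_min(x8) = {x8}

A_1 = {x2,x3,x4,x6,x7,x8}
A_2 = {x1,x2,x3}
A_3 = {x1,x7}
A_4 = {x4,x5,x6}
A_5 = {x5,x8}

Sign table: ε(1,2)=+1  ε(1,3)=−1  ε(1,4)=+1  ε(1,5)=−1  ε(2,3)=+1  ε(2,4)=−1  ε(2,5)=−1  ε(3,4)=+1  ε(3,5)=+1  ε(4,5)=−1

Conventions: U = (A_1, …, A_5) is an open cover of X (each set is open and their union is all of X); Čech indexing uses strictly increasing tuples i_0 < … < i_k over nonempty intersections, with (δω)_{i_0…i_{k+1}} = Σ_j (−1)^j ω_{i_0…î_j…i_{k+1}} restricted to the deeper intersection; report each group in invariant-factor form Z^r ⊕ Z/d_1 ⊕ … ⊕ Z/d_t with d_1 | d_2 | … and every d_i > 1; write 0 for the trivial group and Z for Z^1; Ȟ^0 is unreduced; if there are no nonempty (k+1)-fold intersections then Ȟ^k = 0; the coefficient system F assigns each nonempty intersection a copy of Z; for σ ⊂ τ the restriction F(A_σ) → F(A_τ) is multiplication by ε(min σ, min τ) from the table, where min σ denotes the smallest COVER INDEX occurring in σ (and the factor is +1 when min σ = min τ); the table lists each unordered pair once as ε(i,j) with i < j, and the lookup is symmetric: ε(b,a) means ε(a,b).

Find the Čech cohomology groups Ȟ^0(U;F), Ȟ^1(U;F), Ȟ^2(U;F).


intersection data:
  A12={x2,x3} A13={x7} A14={x4,x6} A15={x8} A23={x1} A45={x5}
C dims 5,6; δ0: rk 5, SNF 1^4·2
Ȟ^0 = (5 − 5) − 0 = 0, so Ȟ^0 ≅ 0
Ȟ^1 = (6 − 0) − 5 = 1 plus torsion [2], so Ȟ^1 ≅ Z ⊕ Z/2
Ȟ^2 = (0 − 0) − 0 = 0, so Ȟ^2 ≅ 0

Ȟ^0(U;F) ≅ 0,  Ȟ^1(U;F) ≅ Z ⊕ Z/2,  Ȟ^2(U;F) ≅ 0


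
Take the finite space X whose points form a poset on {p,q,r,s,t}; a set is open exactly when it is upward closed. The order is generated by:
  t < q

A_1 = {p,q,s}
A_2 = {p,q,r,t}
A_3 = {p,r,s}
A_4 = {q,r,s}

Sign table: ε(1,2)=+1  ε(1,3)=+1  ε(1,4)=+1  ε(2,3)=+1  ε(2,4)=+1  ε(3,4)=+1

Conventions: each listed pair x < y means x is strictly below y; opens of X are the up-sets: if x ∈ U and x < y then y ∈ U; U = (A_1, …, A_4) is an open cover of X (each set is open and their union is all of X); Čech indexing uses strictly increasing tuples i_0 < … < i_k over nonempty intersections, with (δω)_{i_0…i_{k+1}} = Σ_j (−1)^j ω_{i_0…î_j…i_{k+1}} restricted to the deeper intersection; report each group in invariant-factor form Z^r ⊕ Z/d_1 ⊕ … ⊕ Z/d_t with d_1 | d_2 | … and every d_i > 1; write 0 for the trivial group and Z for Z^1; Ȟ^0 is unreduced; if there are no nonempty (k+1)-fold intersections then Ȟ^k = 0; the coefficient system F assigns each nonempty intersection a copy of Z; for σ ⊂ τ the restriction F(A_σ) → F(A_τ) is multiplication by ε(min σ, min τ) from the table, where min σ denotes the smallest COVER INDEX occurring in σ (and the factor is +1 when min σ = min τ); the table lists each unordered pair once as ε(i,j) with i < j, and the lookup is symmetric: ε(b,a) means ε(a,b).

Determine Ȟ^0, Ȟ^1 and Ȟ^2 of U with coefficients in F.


cover nerve:
  A12={p,q} A13={p,s} A14={q,s} A23={p,r} A24={q,r} A34={r,s}
  A123={p} A124={q} A134={s} A234={r}
C dims 4,6,4; δ0: rk 3, SNF 1^3; δ1: rk 3, SNF 1^3
Ȟ^0: (4−3)−0=1 ⇒ Z
Ȟ^1: (6−3)−3=0 ⇒ 0
Ȟ^2: (4−0)−3=1 ⇒ Z

Ȟ^0 = Z, Ȟ^1 = 0, Ȟ^2 = Z


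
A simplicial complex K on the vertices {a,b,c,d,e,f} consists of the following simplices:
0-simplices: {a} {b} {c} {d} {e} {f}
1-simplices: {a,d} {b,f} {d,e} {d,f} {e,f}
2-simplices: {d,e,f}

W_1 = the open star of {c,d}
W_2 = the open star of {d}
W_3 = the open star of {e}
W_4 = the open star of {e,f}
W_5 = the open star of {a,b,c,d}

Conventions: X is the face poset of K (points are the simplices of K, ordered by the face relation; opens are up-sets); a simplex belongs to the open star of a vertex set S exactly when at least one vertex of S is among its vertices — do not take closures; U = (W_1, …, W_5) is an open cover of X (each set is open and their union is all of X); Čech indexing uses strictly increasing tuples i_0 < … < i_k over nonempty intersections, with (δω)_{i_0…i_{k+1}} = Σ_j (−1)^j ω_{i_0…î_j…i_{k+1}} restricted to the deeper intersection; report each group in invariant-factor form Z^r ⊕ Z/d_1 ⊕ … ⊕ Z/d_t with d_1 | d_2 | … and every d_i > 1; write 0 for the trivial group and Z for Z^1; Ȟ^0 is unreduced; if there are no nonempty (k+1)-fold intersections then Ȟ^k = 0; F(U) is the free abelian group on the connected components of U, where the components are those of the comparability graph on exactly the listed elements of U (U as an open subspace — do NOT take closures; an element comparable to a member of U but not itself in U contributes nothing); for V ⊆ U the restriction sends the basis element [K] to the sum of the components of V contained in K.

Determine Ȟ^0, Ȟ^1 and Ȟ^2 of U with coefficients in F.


Ȟ^0(U;F) ≅ Z^2, Ȟ^1(U;F) ≅ 0, Ȟ^2(U;F) ≅ 0

intersection data:
  W1={{c},{d},{a,d},{d,e},{d,f},{d,e,f}} W2={{d},{a,d},{d,e},{d,f},{d,e,f}} W3={{e},{d,e},{e,f},{d,e,f}} W4={{e},{f},{b,f},{d,e},{d,f},{e,f},{d,e,f}} W5={{a},{b},{c},{d},{a,d},{b,f},{d,e},{d,f},{d,e,f}}
  W12={{d},{a,d},{d,e},{d,f},{d,e,f}} W13={{d,e},{d,e,f}} W14={{d,e},{d,f},{d,e,f}} W15={{c},{d},{a,d},{d,e},{d,f},{d,e,f}} W23={{d,e},{d,e,f}} W24={{d,e},{d,f},{d,e,f}} W25={{d},{a,d},{d,e},{d,f},{d,e,f}} W34={{e},{d,e},{e,f},{d,e,f}} W35={{d,e},{d,e,f}} W45={{b,f},{d,e},{d,f},{d,e,f}}
  W123={{d,e},{d,e,f}} W124={{d,e},{d,f},{d,e,f}} W125={{d},{a,d},{d,e},{d,f},{d,e,f}} W134={{d,e},{d,e,f}} W135={{d,e},{d,e,f}} W145={{d,e},{d,f},{d,e,f}} W234={{d,e},{d,e,f}} W235={{d,e},{d,e,f}} W245={{d,e},{d,f},{d,e,f}} W345={{d,e},{d,e,f}}
  W1234={{d,e},{d,e,f}} W1235={{d,e},{d,e,f}} W1245={{d,e},{d,f},{d,e,f}} W1345={{d,e},{d,e,f}} W2345={{d,e},{d,e,f}}
  W12345={{d,e},{d,e,f}}
components per intersection:
  W1: {{c}} {{d},{a,d},{d,e},{d,f},{d,e,f}}
  W2: {{d},{a,d},{d,e},{d,f},{d,e,f}}
  W3: {{e},{d,e},{e,f},{d,e,f}}
  W4: {{e},{f},{b,f},{d,e},{d,f},{e,f},{d,e,f}}
  W5: {{a},{d},{a,d},{d,e},{d,f},{d,e,f}} {{b},{b,f}} {{c}}
  W12: {{d},{a,d},{d,e},{d,f},{d,e,f}}
  W13: {{d,e},{d,e,f}}
  W14: {{d,e},{d,f},{d,e,f}}
  W15: {{c}} {{d},{a,d},{d,e},{d,f},{d,e,f}}
  W23: {{d,e},{d,e,f}}
  W24: {{d,e},{d,f},{d,e,f}}
  W25: {{d},{a,d},{d,e},{d,f},{d,e,f}}
  W34: {{e},{d,e},{e,f},{d,e,f}}
  W35: {{d,e},{d,e,f}}
  W45: {{b,f}} {{d,e},{d,f},{d,e,f}}
  W123: {{d,e},{d,e,f}}
  W124: {{d,e},{d,f},{d,e,f}}
  W125: {{d},{a,d},{d,e},{d,f},{d,e,f}}
  W134: {{d,e},{d,e,f}}
  W135: {{d,e},{d,e,f}}
  W145: {{d,e},{d,f},{d,e,f}}
  W234: {{d,e},{d,e,f}}
  W235: {{d,e},{d,e,f}}
  W245: {{d,e},{d,f},{d,e,f}}
  W345: {{d,e},{d,e,f}}
  W1234: {{d,e},{d,e,f}}
  W1235: {{d,e},{d,e,f}}
  W1245: {{d,e},{d,f},{d,e,f}}
  W1345: {{d,e},{d,e,f}}
  W2345: {{d,e},{d,e,f}}
  W12345: {{d,e},{d,e,f}}
C dims 8,12,10,5; δ0: rk 6, SNF 1^6; δ1: rk 6, SNF 1^6; δ2: rk 4, SNF 1^4
Ȟ^0 = (8 − 6) − 0 = 2, so Ȟ^0 ≅ Z^2
Ȟ^1 = (12 − 6) − 6 = 0, so Ȟ^1 ≅ 0
Ȟ^2 = (10 − 4) − 6 = 0, so Ȟ^2 ≅ 0


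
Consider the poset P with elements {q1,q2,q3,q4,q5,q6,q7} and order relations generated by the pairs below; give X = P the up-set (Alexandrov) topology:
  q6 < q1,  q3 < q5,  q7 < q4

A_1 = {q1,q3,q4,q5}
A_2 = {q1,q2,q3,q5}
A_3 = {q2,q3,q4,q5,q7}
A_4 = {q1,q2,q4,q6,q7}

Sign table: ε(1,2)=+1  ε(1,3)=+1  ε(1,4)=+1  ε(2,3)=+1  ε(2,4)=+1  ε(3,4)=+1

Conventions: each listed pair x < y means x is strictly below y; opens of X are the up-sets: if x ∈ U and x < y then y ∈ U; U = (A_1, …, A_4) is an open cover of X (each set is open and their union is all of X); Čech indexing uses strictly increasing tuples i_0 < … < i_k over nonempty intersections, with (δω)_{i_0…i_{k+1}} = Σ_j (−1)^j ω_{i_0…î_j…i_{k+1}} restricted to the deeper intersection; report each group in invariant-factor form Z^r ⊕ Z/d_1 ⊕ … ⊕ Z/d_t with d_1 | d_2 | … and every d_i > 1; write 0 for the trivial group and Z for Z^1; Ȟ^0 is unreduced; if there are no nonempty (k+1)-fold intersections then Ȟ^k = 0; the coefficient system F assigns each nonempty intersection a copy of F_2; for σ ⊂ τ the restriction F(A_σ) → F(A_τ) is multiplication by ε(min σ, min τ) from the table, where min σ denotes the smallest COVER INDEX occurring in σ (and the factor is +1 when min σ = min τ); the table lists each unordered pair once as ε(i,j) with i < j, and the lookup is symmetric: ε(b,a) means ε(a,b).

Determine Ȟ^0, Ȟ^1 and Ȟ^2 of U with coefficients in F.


nonempty intersections:
  A12={q1,q3,q5} A13={q3,q4,q5} A14={q1,q4} A23={q2,q3,q5} A24={q1,q2} A34={q2,q4,q7}
  A123={q3,q5} A124={q1} A134={q4} A234={q2}
C dims 4,6,4; δ0: rk_F2 3; δ1: rk_F2 3
Ȟ^0: (4−3)−0=1 ⇒ Z/2
Ȟ^1: (6−3)−3=0 ⇒ 0
Ȟ^2: (4−0)−3=1 ⇒ Z/2

Ȟ^0 ≅ Z/2; Ȟ^1 ≅ 0; Ȟ^2 ≅ Z/2


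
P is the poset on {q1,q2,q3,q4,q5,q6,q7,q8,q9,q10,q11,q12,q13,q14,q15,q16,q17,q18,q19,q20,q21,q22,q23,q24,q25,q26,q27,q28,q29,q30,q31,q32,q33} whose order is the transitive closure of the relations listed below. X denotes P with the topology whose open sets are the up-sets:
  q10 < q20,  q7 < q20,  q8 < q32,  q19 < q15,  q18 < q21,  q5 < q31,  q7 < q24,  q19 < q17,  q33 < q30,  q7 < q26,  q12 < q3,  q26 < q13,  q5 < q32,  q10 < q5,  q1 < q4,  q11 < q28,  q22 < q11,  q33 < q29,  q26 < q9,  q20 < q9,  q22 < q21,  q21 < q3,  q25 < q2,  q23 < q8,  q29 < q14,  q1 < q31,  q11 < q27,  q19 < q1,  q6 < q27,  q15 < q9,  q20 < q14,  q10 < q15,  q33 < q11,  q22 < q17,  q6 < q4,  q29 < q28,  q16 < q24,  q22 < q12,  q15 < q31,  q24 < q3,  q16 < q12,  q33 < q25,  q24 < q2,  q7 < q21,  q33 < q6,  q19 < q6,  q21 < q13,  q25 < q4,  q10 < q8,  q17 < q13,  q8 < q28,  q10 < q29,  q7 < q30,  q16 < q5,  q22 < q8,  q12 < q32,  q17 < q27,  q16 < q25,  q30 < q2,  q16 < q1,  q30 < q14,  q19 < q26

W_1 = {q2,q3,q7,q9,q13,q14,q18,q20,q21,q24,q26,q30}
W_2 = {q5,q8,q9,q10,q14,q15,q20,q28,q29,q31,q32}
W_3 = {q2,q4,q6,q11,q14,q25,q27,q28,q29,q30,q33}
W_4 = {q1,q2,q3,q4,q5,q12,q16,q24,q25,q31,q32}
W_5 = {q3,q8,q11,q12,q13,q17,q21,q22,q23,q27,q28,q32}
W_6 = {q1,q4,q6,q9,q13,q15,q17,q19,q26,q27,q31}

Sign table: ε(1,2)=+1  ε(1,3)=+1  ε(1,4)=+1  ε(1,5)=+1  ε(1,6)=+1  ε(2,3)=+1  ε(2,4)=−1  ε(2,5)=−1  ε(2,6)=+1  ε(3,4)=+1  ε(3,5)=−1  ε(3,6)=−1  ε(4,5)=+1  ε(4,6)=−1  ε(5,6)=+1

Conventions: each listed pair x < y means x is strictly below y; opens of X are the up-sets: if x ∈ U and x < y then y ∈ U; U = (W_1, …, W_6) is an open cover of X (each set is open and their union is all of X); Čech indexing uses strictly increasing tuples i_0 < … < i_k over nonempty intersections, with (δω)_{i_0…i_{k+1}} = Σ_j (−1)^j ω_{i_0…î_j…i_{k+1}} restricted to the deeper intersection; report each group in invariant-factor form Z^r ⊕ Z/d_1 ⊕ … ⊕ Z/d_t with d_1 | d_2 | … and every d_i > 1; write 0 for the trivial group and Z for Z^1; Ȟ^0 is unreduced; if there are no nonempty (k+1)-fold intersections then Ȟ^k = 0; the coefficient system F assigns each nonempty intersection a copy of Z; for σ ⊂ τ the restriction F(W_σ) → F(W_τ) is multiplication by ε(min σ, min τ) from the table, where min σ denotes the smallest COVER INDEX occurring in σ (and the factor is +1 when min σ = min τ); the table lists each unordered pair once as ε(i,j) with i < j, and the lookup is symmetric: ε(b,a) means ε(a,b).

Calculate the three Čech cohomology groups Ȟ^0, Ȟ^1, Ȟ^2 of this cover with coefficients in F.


Ȟ^0 = 0,  Ȟ^1 = Z/2,  Ȟ^2 = Z

nonempty overlaps:
  W12={q9,q14,q20} W13={q2,q14,q30} W14={q2,q3,q24} W15={q3,q13,q21} W16={q9,q13,q26} W23={q14,q28,q29} W24={q5,q31,q32} W25={q8,q28,q32} W26={q9,q15,q31} W34={q2,q4,q25} W35={q11,q27,q28} W36={q4,q6,q27} W45={q3,q12,q32} W46={q1,q4,q31} W56={q13,q17,q27}
  W123={q14} W126={q9} W134={q2} W145={q3} W156={q13} W235={q28} W245={q32} W246={q31} W346={q4} W356={q27}
C dims 6,15,10; δ0: rk 6, SNF 1^5·2; δ1: rk 9, SNF 1^9
degree 0: 6−6−0 = 0 → Ȟ^0 ≅ 0
degree 1: 15−9−6 = 0 plus torsion [2] → Ȟ^1 ≅ Z/2
degree 2: 10−0−9 = 1 → Ȟ^2 ≅ Z


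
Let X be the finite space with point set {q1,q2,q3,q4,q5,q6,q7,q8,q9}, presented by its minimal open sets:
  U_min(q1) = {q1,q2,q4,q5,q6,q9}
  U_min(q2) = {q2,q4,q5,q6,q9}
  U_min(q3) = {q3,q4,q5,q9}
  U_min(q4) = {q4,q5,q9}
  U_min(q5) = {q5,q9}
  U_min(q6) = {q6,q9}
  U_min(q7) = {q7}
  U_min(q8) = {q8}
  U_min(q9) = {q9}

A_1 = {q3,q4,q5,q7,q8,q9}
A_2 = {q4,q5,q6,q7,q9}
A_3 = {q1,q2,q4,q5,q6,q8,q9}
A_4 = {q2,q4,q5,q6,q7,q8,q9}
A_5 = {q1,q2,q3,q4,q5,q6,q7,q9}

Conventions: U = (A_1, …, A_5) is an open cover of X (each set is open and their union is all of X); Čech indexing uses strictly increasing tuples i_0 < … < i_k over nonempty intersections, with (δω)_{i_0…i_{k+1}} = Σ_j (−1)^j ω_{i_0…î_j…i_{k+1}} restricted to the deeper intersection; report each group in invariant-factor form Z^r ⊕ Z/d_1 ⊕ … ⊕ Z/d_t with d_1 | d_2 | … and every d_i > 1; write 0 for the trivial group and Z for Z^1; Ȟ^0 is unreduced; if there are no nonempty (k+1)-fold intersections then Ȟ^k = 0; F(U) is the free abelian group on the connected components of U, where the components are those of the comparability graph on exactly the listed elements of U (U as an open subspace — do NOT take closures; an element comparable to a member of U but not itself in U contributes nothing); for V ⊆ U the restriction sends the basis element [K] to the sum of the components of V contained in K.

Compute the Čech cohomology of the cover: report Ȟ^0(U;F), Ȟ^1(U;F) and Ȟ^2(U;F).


nonempty intersections:
  A12={q4,q5,q7,q9} A13={q4,q5,q8,q9} A14={q4,q5,q7,q8,q9} A15={q3,q4,q5,q7,q9} A23={q4,q5,q6,q9} A24={q4,q5,q6,q7,q9} A25={q4,q5,q6,q7,q9} A34={q2,q4,q5,q6,q8,q9} A35={q1,q2,q4,q5,q6,q9} A45={q2,q4,q5,q6,q7,q9}
  A123={q4,q5,q9} A124={q4,q5,q7,q9} A125={q4,q5,q7,q9} A134={q4,q5,q8,q9} A135={q4,q5,q9} A145={q4,q5,q7,q9} A234={q4,q5,q6,q9} A235={q4,q5,q6,q9} A245={q4,q5,q6,q7,q9} A345={q2,q4,q5,q6,q9}
  A1234={q4,q5,q9} A1235={q4,q5,q9} A1245={q4,q5,q7,q9} A1345={q4,q5,q9} A2345={q4,q5,q6,q9}
  A12345={q4,q5,q9}
components per intersection:
  A1: {q3,q4,q5,q9} {q7} {q8}
  A2: {q4,q5,q6,q9} {q7}
  A3: {q1,q2,q4,q5,q6,q9} {q8}
  A4: {q2,q4,q5,q6,q9} {q7} {q8}
  A5: {q1,q2,q3,q4,q5,q6,q9} {q7}
  A12: {q4,q5,q9} {q7}
  A13: {q4,q5,q9} {q8}
  A14: {q4,q5,q9} {q7} {q8}
  A15: {q3,q4,q5,q9} {q7}
  A23: {q4,q5,q6,q9}
  A24: {q4,q5,q6,q9} {q7}
  A25: {q4,q5,q6,q9} {q7}
  A34: {q2,q4,q5,q6,q9} {q8}
  A35: {q1,q2,q4,q5,q6,q9}
  A45: {q2,q4,q5,q6,q9} {q7}
  A123: {q4,q5,q9}
  A124: {q4,q5,q9} {q7}
  A125: {q4,q5,q9} {q7}
  A134: {q4,q5,q9} {q8}
  A135: {q4,q5,q9}
  A145: {q4,q5,q9} {q7}
  A234: {q4,q5,q6,q9}
  A235: {q4,q5,q6,q9}
  A245: {q4,q5,q6,q9} {q7}
  A345: {q2,q4,q5,q6,q9}
  A1234: {q4,q5,q9}
  A1235: {q4,q5,q9}
  A1245: {q4,q5,q9} {q7}
  A1345: {q4,q5,q9}
  A2345: {q4,q5,q6,q9}
  A12345: {q4,q5,q9}
C dims 12,19,15,6; δ0: rk 9, SNF 1^9; δ1: rk 10, SNF 1^10; δ2: rk 5, SNF 1^5
Ȟ^0: (12−9)−0=3 ⇒ Z^3
Ȟ^1: (19−10)−9=0 ⇒ 0
Ȟ^2: (15−5)−10=0 ⇒ 0

Ȟ^0 = Z^3,  Ȟ^1 = 0,  Ȟ^2 = 0


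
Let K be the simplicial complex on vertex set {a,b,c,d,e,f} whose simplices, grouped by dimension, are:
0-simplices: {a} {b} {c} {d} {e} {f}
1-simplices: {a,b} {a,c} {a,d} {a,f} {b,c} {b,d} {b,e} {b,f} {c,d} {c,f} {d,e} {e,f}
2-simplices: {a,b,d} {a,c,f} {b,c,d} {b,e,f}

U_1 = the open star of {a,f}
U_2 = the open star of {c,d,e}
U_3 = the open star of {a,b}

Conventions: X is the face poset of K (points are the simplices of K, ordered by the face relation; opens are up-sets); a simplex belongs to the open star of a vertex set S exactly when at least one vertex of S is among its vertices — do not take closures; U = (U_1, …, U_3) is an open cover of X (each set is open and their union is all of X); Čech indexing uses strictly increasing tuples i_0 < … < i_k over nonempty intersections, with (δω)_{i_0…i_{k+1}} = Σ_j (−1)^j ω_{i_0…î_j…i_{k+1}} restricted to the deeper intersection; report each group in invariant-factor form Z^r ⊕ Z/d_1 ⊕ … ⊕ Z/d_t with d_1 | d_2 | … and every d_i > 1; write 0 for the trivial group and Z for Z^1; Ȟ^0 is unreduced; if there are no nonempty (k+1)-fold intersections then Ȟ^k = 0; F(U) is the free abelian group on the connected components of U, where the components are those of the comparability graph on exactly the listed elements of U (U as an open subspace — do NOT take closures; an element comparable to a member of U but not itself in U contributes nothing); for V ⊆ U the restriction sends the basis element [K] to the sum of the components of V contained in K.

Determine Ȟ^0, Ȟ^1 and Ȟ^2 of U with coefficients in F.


intersection data:
  U1={{a},{f},{a,b},{a,c},{a,d},{a,f},{b,f},{c,f},{e,f},{a,b,d},{a,c,f},{b,e,f}} U2={{c},{d},{e},{a,c},{a,d},{b,c},{b,d},{b,e},{c,d},{c,f},{d,e},{e,f},{a,b,d},{a,c,f},{b,c,d},{b,e,f}} U3={{a},{b},{a,b},{a,c},{a,d},{a,f},{b,c},{b,d},{b,e},{b,f},{a,b,d},{a,c,f},{b,c,d},{b,e,f}}
  U12={{a,c},{a,d},{c,f},{e,f},{a,b,d},{a,c,f},{b,e,f}} U13={{a},{a,b},{a,c},{a,d},{a,f},{b,f},{a,b,d},{a,c,f},{b,e,f}} U23={{a,c},{a,d},{b,c},{b,d},{b,e},{a,b,d},{a,c,f},{b,c,d},{b,e,f}}
  U123={{a,c},{a,d},{a,b,d},{a,c,f},{b,e,f}}
components per intersection:
  U1: {{a},{f},{a,b},{a,c},{a,d},{a,f},{b,f},{c,f},{e,f},{a,b,d},{a,c,f},{b,e,f}}
  U2: {{c},{d},{e},{a,c},{a,d},{b,c},{b,d},{b,e},{c,d},{c,f},{d,e},{e,f},{a,b,d},{a,c,f},{b,c,d},{b,e,f}}
  U3: {{a},{b},{a,b},{a,c},{a,d},{a,f},{b,c},{b,d},{b,e},{b,f},{a,b,d},{a,c,f},{b,c,d},{b,e,f}}
  U12: {{a,c},{c,f},{a,c,f}} {{a,d},{a,b,d}} {{e,f},{b,e,f}}
  U13: {{a},{a,b},{a,c},{a,d},{a,f},{a,b,d},{a,c,f}} {{b,f},{b,e,f}}
  U23: {{a,c},{a,c,f}} {{a,d},{b,c},{b,d},{a,b,d},{b,c,d}} {{b,e},{b,e,f}}
  U123: {{a,c},{a,c,f}} {{a,d},{a,b,d}} {{b,e,f}}
C dims 3,8,3; δ0: rk 2, SNF 1^2; δ1: rk 3, SNF 1^3
Ȟ^0 = (3 − 2) − 0 = 1, so Ȟ^0 ≅ Z
Ȟ^1 = (8 − 3) − 2 = 3, so Ȟ^1 ≅ Z^3
Ȟ^2 = (3 − 0) − 3 = 0, so Ȟ^2 ≅ 0

Ȟ^0(U;F) ≅ Z, Ȟ^1(U;F) ≅ Z^3, Ȟ^2(U;F) ≅ 0


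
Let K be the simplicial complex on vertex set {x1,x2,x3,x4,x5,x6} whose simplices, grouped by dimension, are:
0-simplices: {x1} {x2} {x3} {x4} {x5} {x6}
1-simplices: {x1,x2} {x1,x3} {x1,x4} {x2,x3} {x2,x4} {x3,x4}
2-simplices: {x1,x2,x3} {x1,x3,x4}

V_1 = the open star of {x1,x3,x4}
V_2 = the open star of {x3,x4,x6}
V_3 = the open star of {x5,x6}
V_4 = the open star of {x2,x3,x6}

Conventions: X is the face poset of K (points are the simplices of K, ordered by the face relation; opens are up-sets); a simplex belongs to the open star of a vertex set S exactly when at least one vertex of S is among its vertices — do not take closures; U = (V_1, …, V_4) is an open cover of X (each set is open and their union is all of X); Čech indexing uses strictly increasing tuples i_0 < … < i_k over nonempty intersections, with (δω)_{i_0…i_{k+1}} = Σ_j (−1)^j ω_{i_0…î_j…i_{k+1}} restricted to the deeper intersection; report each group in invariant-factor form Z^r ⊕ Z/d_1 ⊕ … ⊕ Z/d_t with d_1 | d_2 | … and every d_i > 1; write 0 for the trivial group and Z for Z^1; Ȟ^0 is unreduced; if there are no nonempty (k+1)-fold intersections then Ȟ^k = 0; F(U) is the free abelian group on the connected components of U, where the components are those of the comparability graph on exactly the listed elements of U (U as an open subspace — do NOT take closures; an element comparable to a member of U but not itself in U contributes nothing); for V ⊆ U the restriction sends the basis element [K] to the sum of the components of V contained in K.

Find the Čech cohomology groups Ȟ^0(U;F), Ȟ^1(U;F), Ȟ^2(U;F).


nerve of the cover:
  V1={{x1},{x3},{x4},{x1,x2},{x1,x3},{x1,x4},{x2,x3},{x2,x4},{x3,x4},{x1,x2,x3},{x1,x3,x4}} V2={{x3},{x4},{x6},{x1,x3},{x1,x4},{x2,x3},{x2,x4},{x3,x4},{x1,x2,x3},{x1,x3,x4}} V3={{x5},{x6}} V4={{x2},{x3},{x6},{x1,x2},{x1,x3},{x2,x3},{x2,x4},{x3,x4},{x1,x2,x3},{x1,x3,x4}}
  V12={{x3},{x4},{x1,x3},{x1,x4},{x2,x3},{x2,x4},{x3,x4},{x1,x2,x3},{x1,x3,x4}} V14={{x3},{x1,x2},{x1,x3},{x2,x3},{x2,x4},{x3,x4},{x1,x2,x3},{x1,x3,x4}} V23={{x6}} V24={{x3},{x6},{x1,x3},{x2,x3},{x2,x4},{x3,x4},{x1,x2,x3},{x1,x3,x4}} V34={{x6}}
  V124={{x3},{x1,x3},{x2,x3},{x2,x4},{x3,x4},{x1,x2,x3},{x1,x3,x4}} V234={{x6}}
components per intersection:
  V1: {{x1},{x3},{x4},{x1,x2},{x1,x3},{x1,x4},{x2,x3},{x2,x4},{x3,x4},{x1,x2,x3},{x1,x3,x4}}
  V2: {{x3},{x4},{x1,x3},{x1,x4},{x2,x3},{x2,x4},{x3,x4},{x1,x2,x3},{x1,x3,x4}} {{x6}}
  V3: {{x5}} {{x6}}
  V4: {{x2},{x3},{x1,x2},{x1,x3},{x2,x3},{x2,x4},{x3,x4},{x1,x2,x3},{x1,x3,x4}} {{x6}}
  V12: {{x3},{x4},{x1,x3},{x1,x4},{x2,x3},{x2,x4},{x3,x4},{x1,x2,x3},{x1,x3,x4}}
  V14: {{x3},{x1,x2},{x1,x3},{x2,x3},{x3,x4},{x1,x2,x3},{x1,x3,x4}} {{x2,x4}}
  V23: {{x6}}
  V24: {{x3},{x1,x3},{x2,x3},{x3,x4},{x1,x2,x3},{x1,x3,x4}} {{x6}} {{x2,x4}}
  V34: {{x6}}
  V124: {{x3},{x1,x3},{x2,x3},{x3,x4},{x1,x2,x3},{x1,x3,x4}} {{x2,x4}}
  V234: {{x6}}
C dims 7,8,3; δ0: rk 4, SNF 1^4; δ1: rk 3, SNF 1^3
Ȟ^0 = (7 − 4) − 0 = 3, so Ȟ^0 ≅ Z^3
Ȟ^1 = (8 − 3) − 4 = 1, so Ȟ^1 ≅ Z
Ȟ^2 = (3 − 0) − 3 = 0, so Ȟ^2 ≅ 0

Ȟ^0 ≅ Z^3,  Ȟ^1 ≅ Z,  Ȟ^2 ≅ 0


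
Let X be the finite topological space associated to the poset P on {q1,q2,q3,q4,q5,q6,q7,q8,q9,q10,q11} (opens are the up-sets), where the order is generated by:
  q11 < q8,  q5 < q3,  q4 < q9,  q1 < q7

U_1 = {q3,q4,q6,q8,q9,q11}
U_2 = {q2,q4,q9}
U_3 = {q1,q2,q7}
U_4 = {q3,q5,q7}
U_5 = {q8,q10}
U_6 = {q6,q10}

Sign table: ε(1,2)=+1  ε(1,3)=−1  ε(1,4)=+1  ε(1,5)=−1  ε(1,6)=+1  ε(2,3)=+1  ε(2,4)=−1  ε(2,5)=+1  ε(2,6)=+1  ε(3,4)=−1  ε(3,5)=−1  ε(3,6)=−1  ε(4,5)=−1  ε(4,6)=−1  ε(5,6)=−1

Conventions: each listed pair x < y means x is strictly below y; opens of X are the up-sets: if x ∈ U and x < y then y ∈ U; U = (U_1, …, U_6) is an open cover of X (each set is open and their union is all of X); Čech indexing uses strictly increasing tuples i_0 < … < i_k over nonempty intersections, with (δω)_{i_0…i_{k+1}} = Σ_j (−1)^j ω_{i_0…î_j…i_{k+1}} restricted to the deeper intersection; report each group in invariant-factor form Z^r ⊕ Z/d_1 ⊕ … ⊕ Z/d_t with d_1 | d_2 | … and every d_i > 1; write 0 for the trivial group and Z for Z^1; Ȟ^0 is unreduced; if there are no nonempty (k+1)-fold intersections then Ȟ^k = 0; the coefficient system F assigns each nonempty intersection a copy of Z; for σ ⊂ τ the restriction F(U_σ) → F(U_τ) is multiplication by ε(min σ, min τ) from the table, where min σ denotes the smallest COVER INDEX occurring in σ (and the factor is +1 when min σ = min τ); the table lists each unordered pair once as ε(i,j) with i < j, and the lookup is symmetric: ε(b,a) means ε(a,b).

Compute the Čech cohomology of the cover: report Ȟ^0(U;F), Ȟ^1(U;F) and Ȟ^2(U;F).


Ȟ^0(U;F) ≅ 0, Ȟ^1(U;F) ≅ Z ⊕ Z/2, Ȟ^2(U;F) ≅ 0

intersection data:
  U12={q4,q9} U14={q3} U15={q8} U16={q6} U23={q2} U34={q7} U56={q10}
C dims 6,7; δ0: rk 6, SNF 1^5·2
Ȟ^0 = (6 − 6) − 0 = 0, so Ȟ^0 ≅ 0
Ȟ^1 = (7 − 0) − 6 = 1 plus torsion [2], so Ȟ^1 ≅ Z ⊕ Z/2
Ȟ^2 = (0 − 0) − 0 = 0, so Ȟ^2 ≅ 0


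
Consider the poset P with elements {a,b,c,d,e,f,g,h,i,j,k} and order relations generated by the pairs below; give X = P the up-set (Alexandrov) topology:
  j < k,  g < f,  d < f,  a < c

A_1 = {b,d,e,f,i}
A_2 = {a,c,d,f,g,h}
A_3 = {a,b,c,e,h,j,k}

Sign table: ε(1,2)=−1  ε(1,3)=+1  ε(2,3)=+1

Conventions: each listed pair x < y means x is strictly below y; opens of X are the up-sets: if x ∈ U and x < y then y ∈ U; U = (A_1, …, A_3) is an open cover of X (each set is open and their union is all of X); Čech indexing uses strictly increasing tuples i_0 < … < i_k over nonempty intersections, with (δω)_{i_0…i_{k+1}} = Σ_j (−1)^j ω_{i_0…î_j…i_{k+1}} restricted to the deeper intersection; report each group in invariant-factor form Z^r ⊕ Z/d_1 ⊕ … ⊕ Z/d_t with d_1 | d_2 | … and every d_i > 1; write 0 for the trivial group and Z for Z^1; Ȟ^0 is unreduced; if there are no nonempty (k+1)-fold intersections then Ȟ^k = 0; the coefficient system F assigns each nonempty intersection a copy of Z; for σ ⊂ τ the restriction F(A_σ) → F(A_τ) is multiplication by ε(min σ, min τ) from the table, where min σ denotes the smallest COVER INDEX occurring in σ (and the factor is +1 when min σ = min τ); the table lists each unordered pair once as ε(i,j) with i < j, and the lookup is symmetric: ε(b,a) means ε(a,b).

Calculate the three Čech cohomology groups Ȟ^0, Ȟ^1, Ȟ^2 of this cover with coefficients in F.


Ȟ^0(U;F) ≅ 0, Ȟ^1(U;F) ≅ Z/2 and Ȟ^2(U;F) ≅ 0

intersection data:
  A12={d,f} A13={b,e} A23={a,c,h}
C dims 3,3; δ0: rk 3, SNF 1^2·2
Ȟ^0 = (3 − 3) − 0 = 0, so Ȟ^0 ≅ 0
Ȟ^1 = (3 − 0) − 3 = 0 plus torsion [2], so Ȟ^1 ≅ Z/2
Ȟ^2 = (0 − 0) − 0 = 0, so Ȟ^2 ≅ 0


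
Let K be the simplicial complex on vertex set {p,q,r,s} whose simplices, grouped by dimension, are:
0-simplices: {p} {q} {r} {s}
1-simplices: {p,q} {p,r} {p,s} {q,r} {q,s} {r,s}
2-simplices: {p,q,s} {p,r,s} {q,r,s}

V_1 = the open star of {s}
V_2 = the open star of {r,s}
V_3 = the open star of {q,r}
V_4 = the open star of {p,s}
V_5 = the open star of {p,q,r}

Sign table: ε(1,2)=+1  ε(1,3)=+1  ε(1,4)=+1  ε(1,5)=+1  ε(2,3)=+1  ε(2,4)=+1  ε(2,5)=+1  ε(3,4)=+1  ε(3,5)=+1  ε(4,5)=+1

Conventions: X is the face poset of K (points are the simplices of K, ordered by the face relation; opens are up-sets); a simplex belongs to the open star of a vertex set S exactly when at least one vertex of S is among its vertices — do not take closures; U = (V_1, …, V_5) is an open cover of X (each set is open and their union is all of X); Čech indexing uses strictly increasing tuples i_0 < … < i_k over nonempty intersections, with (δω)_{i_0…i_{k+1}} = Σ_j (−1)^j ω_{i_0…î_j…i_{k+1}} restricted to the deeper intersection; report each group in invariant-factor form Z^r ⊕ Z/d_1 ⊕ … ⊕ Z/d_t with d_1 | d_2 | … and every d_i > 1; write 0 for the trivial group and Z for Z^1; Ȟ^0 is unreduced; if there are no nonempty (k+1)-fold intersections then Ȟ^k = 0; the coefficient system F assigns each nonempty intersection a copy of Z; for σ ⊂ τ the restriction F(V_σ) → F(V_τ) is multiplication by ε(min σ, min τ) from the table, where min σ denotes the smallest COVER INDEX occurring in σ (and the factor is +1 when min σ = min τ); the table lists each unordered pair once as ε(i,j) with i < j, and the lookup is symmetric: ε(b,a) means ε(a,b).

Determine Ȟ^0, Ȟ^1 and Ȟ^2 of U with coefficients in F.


intersection data:
  V1={{s},{p,s},{q,s},{r,s},{p,q,s},{p,r,s},{q,r,s}} V2={{r},{s},{p,r},{p,s},{q,r},{q,s},{r,s},{p,q,s},{p,r,s},{q,r,s}} V3={{q},{r},{p,q},{p,r},{q,r},{q,s},{r,s},{p,q,s},{p,r,s},{q,r,s}} V4={{p},{s},{p,q},{p,r},{p,s},{q,s},{r,s},{p,q,s},{p,r,s},{q,r,s}} V5={{p},{q},{r},{p,q},{p,r},{p,s},{q,r},{q,s},{r,s},{p,q,s},{p,r,s},{q,r,s}}
  V12={{s},{p,s},{q,s},{r,s},{p,q,s},{p,r,s},{q,r,s}} V13={{q,s},{r,s},{p,q,s},{p,r,s},{q,r,s}} V14={{s},{p,s},{q,s},{r,s},{p,q,s},{p,r,s},{q,r,s}} V15={{p,s},{q,s},{r,s},{p,q,s},{p,r,s},{q,r,s}} V23={{r},{p,r},{q,r},{q,s},{r,s},{p,q,s},{p,r,s},{q,r,s}} V24={{s},{p,r},{p,s},{q,s},{r,s},{p,q,s},{p,r,s},{q,r,s}} V25={{r},{p,r},{p,s},{q,r},{q,s},{r,s},{p,q,s},{p,r,s},{q,r,s}} V34={{p,q},{p,r},{q,s},{r,s},{p,q,s},{p,r,s},{q,r,s}} V35={{q},{r},{p,q},{p,r},{q,r},{q,s},{r,s},{p,q,s},{p,r,s},{q,r,s}} V45={{p},{p,q},{p,r},{p,s},{q,s},{r,s},{p,q,s},{p,r,s},{q,r,s}}
  V123={{q,s},{r,s},{p,q,s},{p,r,s},{q,r,s}} V124={{s},{p,s},{q,s},{r,s},{p,q,s},{p,r,s},{q,r,s}} V125={{p,s},{q,s},{r,s},{p,q,s},{p,r,s},{q,r,s}} V134={{q,s},{r,s},{p,q,s},{p,r,s},{q,r,s}} V135={{q,s},{r,s},{p,q,s},{p,r,s},{q,r,s}} V145={{p,s},{q,s},{r,s},{p,q,s},{p,r,s},{q,r,s}} V234={{p,r},{q,s},{r,s},{p,q,s},{p,r,s},{q,r,s}} V235={{r},{p,r},{q,r},{q,s},{r,s},{p,q,s},{p,r,s},{q,r,s}} V245={{p,r},{p,s},{q,s},{r,s},{p,q,s},{p,r,s},{q,r,s}} V345={{p,q},{p,r},{q,s},{r,s},{p,q,s},{p,r,s},{q,r,s}}
  V1234={{q,s},{r,s},{p,q,s},{p,r,s},{q,r,s}} V1235={{q,s},{r,s},{p,q,s},{p,r,s},{q,r,s}} V1245={{p,s},{q,s},{r,s},{p,q,s},{p,r,s},{q,r,s}} V1345={{q,s},{r,s},{p,q,s},{p,r,s},{q,r,s}} V2345={{p,r},{q,s},{r,s},{p,q,s},{p,r,s},{q,r,s}}
  V12345={{q,s},{r,s},{p,q,s},{p,r,s},{q,r,s}}
C dims 5,10,10,5; δ0: rk 4, SNF 1^4; δ1: rk 6, SNF 1^6; δ2: rk 4, SNF 1^4
Ȟ^0 = (5 − 4) − 0 = 1, so Ȟ^0 ≅ Z
Ȟ^1 = (10 − 6) − 4 = 0, so Ȟ^1 ≅ 0
Ȟ^2 = (10 − 4) − 6 = 0, so Ȟ^2 ≅ 0

Ȟ^0(U;F) ≅ Z, Ȟ^1(U;F) ≅ 0 and Ȟ^2(U;F) ≅ 0


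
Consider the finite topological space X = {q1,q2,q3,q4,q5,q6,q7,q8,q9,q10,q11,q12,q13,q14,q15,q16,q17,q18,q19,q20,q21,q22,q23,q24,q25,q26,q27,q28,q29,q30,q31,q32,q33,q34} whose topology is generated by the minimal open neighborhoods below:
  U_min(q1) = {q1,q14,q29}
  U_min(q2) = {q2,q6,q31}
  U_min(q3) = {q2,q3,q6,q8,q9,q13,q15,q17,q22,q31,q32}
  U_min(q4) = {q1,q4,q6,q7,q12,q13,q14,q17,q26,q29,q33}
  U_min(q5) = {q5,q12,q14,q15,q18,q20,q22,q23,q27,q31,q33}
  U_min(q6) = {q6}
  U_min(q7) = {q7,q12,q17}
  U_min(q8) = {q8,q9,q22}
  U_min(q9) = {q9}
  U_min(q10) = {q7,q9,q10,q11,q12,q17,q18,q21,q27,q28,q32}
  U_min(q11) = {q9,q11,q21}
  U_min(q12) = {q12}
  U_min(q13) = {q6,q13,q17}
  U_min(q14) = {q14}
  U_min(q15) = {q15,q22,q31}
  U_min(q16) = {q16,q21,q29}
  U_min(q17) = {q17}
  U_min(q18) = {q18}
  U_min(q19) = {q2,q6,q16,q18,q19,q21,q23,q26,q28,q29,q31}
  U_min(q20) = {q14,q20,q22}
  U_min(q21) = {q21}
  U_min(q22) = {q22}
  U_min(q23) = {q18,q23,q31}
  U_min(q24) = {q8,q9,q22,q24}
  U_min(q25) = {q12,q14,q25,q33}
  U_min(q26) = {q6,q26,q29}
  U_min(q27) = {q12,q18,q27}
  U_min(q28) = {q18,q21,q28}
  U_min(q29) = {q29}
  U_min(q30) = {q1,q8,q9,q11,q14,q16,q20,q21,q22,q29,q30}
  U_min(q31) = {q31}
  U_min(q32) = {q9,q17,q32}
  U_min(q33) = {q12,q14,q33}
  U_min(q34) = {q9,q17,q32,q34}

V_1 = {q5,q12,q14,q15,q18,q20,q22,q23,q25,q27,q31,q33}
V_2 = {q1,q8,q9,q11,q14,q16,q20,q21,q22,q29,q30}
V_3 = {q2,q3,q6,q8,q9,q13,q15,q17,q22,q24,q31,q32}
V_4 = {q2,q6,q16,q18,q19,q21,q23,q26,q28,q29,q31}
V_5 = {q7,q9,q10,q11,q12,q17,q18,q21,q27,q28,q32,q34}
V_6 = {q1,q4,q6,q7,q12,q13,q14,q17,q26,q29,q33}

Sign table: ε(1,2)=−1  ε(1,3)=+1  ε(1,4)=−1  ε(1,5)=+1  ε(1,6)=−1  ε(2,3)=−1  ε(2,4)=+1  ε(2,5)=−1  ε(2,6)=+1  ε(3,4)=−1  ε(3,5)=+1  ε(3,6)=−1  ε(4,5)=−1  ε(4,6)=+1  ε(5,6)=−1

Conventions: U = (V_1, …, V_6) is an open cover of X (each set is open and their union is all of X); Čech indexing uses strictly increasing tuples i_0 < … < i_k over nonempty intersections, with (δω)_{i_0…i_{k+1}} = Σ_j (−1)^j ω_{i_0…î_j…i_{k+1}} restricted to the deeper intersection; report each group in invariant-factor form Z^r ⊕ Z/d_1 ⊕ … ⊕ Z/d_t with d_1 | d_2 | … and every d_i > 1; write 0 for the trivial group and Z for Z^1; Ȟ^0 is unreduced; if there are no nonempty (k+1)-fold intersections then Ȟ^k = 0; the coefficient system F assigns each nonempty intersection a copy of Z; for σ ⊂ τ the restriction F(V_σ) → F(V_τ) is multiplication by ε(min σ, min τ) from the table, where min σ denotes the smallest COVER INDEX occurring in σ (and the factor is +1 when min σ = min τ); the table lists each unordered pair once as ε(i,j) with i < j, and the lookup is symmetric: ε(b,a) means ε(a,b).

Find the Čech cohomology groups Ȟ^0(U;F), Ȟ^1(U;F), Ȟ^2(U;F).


Ȟ^0 ≅ Z; Ȟ^1 ≅ 0; Ȟ^2 ≅ Z/2

nerve of the cover:
  V12={q14,q20,q22} V13={q15,q22,q31} V14={q18,q23,q31} V15={q12,q18,q27} V16={q12,q14,q33} V23={q8,q9,q22} V24={q16,q21,q29} V25={q9,q11,q21} V26={q1,q14,q29} V34={q2,q6,q31} V35={q9,q17,q32} V36={q6,q13,q17} V45={q18,q21,q28} V46={q6,q26,q29} V56={q7,q12,q17}
  V123={q22} V126={q14} V134={q31} V145={q18} V156={q12} V235={q9} V245={q21} V246={q29} V346={q6} V356={q17}
C dims 6,15,10; δ0: rk 5, SNF 1^5; δ1: rk 10, SNF 1^9·2
Ȟ^0 = (6 − 5) − 0 = 1, so Ȟ^0 ≅ Z
Ȟ^1 = (15 − 10) − 5 = 0, so Ȟ^1 ≅ 0
Ȟ^2 = (10 − 0) − 10 = 0 plus torsion [2], so Ȟ^2 ≅ Z/2


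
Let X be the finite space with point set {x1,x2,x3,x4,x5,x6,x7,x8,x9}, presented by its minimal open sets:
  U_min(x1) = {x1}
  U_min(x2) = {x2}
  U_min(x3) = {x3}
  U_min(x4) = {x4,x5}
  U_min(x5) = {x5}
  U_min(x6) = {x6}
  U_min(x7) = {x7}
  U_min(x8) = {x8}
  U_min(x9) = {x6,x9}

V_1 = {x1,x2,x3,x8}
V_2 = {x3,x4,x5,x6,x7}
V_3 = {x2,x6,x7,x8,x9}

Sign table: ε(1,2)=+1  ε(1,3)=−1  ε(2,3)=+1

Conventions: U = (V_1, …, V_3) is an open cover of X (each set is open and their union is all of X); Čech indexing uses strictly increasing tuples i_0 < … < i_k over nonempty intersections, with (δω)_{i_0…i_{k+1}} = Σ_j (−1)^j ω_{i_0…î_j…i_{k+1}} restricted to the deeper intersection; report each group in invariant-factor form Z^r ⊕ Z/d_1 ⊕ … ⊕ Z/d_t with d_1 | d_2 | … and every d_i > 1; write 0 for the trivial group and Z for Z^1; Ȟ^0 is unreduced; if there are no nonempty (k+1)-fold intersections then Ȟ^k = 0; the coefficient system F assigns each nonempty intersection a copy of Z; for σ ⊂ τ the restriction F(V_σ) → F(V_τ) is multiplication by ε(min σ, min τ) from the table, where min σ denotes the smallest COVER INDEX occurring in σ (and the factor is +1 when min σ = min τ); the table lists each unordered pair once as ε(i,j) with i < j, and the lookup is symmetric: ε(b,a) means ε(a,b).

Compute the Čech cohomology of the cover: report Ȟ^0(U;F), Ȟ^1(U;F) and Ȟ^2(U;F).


nonempty overlaps:
  V12={x3} V13={x2,x8} V23={x6,x7}
C dims 3,3; δ0: rk 3, SNF 1^2·2
degree 0: 3−3−0 = 0 → Ȟ^0 ≅ 0
degree 1: 3−0−3 = 0 plus torsion [2] → Ȟ^1 ≅ Z/2
degree 2: 0−0−0 = 0 → Ȟ^2 ≅ 0

Ȟ^0 = 0; Ȟ^1 = Z/2; Ȟ^2 = 0


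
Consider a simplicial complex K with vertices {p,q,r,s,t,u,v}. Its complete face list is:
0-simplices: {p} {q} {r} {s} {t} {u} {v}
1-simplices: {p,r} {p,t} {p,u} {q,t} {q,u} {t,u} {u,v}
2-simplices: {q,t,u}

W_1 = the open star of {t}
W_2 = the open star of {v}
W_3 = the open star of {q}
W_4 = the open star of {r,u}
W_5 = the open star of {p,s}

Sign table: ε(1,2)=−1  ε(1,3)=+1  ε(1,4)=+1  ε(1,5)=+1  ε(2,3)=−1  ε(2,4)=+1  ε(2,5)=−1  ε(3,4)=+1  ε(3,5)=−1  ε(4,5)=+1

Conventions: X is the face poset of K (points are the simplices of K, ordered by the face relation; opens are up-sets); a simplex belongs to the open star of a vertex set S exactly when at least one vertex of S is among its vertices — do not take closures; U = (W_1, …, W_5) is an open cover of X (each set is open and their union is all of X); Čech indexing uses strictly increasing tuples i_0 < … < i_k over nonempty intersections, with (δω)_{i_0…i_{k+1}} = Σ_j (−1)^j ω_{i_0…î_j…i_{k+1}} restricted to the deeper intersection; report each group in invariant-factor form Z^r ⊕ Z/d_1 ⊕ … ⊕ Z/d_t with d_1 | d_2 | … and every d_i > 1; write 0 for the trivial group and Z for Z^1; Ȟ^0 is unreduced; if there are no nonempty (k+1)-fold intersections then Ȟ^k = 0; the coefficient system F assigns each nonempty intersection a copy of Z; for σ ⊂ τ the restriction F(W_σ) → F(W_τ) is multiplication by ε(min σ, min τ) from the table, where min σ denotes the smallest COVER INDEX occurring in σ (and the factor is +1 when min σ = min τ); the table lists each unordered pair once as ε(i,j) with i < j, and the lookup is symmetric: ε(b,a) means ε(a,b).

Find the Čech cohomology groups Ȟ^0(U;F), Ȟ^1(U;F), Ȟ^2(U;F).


Ȟ^0 = Z; Ȟ^1 = Z; Ȟ^2 = 0

cover nerve:
  W1={{t},{p,t},{q,t},{t,u},{q,t,u}} W2={{v},{u,v}} W3={{q},{q,t},{q,u},{q,t,u}} W4={{r},{u},{p,r},{p,u},{q,u},{t,u},{u,v},{q,t,u}} W5={{p},{s},{p,r},{p,t},{p,u}}
  W13={{q,t},{q,t,u}} W14={{t,u},{q,t,u}} W15={{p,t}} W24={{u,v}} W34={{q,u},{q,t,u}} W45={{p,r},{p,u}}
  W134={{q,t,u}}
C dims 5,6,1; δ0: rk 4, SNF 1^4; δ1: rk 1, SNF 1^1
Ȟ^0: (5−4)−0=1 ⇒ Z
Ȟ^1: (6−1)−4=1 ⇒ Z
Ȟ^2: (1−0)−1=0 ⇒ 0
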